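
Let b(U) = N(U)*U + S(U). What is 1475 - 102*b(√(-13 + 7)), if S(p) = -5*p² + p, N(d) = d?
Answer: -973 - 102*I*√6 ≈ -973.0 - 249.85*I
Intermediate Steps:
S(p) = p - 5*p²
b(U) = U² + U*(1 - 5*U) (b(U) = U*U + U*(1 - 5*U) = U² + U*(1 - 5*U))
1475 - 102*b(√(-13 + 7)) = 1475 - 102*√(-13 + 7)*(1 - 4*√(-13 + 7)) = 1475 - 102*√(-6)*(1 - 4*I*√6) = 1475 - 102*I*√6*(1 - 4*I*√6)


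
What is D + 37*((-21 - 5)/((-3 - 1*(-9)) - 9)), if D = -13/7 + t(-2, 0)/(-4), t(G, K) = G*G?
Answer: 6674/21 ≈ 317.81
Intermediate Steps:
t(G, K) = G²
D = -20/7 (D = -13/7 + (-2)²/(-4) = -13*⅐ + 4*(-¼) = -13/7 - 1 = -20/7 ≈ -2.8571)
D + 37*((-21 - 5)/((-3 - 1*(-9)) - 9)) = -20/7 + 37*((-21 - 5)/((-3 - 1*(-9)) - 9)) = -20/7 + 37*(-26/((-3 + 9) - 9)) = -20/7 + 37*(-26/(6 - 9)) = -20/7 + 37*(-26/(-3)) = -20/7 + 37*(-26*(-⅓)) = -20/7 + 37*(26/3) = -20/7 + 962/3 = 6674/21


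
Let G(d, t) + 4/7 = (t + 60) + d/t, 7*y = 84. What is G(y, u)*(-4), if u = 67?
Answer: -237516/469 ≈ -506.43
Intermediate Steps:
y = 12 (y = (⅐)*84 = 12)
G(d, t) = 416/7 + t + d/t (G(d, t) = -4/7 + ((t + 60) + d/t) = -4/7 + ((60 + t) + d/t) = -4/7 + (60 + t + d/t) = 416/7 + t + d/t)
G(y, u)*(-4) = (416/7 + 67 + 12/67)*(-4) = (59379/469)*(-4) = -237516/469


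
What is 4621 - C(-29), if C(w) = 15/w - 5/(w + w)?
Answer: 268043/58 ≈ 4621.4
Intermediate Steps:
C(w) = 25/(2*w) (C(w) = 15/w - 5*1/(2*w) = 15/w - 5/(2*w) = 25/(2*w))
4621 - C(-29) = 4621 - 25/(2*(-29)) = 4621 - 25*(-1)/(2*29) = 4621 - 1*(-25/58) = 4621 + 25/58 = 268043/58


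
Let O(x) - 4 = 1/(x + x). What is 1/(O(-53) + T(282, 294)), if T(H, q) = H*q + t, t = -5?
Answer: 106/8788141 ≈ 1.2062e-5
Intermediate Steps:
T(H, q) = -5 + H*q (T(H, q) = H*q - 5 = -5 + H*q)
O(x) = 4 + 1/(2*x) (O(x) = 4 + 1/(x + x) = 4 + 1/(2*x))
1/(O(-53) + T(282, 294)) = 1/((4 + (½)/(-53)) + (-5 + 282*294)) = 1/((4 + (½)*(-1/53)) + (-5 + 82908)) = 1/((4 - 1/106) + 82903) = 1/(423/106 + 82903) = 1/(8788141/106) = 106/8788141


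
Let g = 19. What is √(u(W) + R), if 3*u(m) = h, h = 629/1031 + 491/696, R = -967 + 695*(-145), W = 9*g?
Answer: I*√13097072064809458/358788 ≈ 318.97*I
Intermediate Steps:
W = 171 (W = 9*19 = 171)
R = -101742 (R = -967 - 100775 = -101742)
h = 944005/717576 (h = 629*(1/1031) + 491*(1/696) = 629/1031 + 491/696 = 944005/717576 ≈ 1.3155)
u(m) = 944005/2152728 (u(m) = (⅓)*(944005/717576) = 944005/2152728)
√(u(W) + R) = √(944005/2152728 - 101742) = √(-219021908171/2152728) = I*√13097072064809458/358788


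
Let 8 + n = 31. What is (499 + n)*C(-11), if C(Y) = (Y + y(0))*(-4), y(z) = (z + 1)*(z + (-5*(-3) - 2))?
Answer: -4176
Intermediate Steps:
n = 23 (n = -8 + 31 = 23)
y(z) = (1 + z)*(13 + z) (y(z) = (1 + z)*(z + (15 - 2)) = (1 + z)*(z + 13) = (1 + z)*(13 + z))
C(Y) = -52 - 4*Y (C(Y) = (Y + (13 + 0² + 14*0))*(-4) = (Y + (13 + 0 + 0))*(-4) = (Y + 13)*(-4) = (13 + Y)*(-4) = -52 - 4*Y)
(499 + n)*C(-11) = (499 + 23)*(-52 - 4*(-11)) = 522*(-52 + 44) = 522*(-8) = -4176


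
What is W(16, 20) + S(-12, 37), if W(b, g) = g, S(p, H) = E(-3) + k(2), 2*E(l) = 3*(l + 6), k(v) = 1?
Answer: 51/2 ≈ 25.500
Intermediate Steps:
E(l) = 9 + 3*l/2 (E(l) = (3*(l + 6))/2 = (3*(6 + l))/2 = (18 + 3*l)/2 = 9 + 3*l/2)
S(p, H) = 11/2 (S(p, H) = (9 + (3/2)*(-3)) + 1 = (9 - 9/2) + 1 = 9/2 + 1 = 11/2)
W(16, 20) + S(-12, 37) = 20 + 11/2 = 51/2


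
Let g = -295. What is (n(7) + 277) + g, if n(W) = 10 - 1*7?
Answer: -15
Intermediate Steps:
n(W) = 3 (n(W) = 10 - 7 = 3)
(n(7) + 277) + g = (3 + 277) - 295 = 280 - 295 = -15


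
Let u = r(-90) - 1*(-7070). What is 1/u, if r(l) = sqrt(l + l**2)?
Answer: 707/4997689 - 3*sqrt(890)/49976890 ≈ 0.00013967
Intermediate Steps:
u = 7070 + 3*sqrt(890) (u = sqrt(-90*(1 - 90)) - 1*(-7070) = sqrt(-90*(-89)) + 7070 = sqrt(8010) + 7070 = 3*sqrt(890) + 7070 = 7070 + 3*sqrt(890) ≈ 7159.5)
1/u = 1/(7070 + 3*sqrt(890))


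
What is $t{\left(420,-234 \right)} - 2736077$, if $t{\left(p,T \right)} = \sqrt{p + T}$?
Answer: $-2736077 + \sqrt{186} \approx -2.7361 \cdot 10^{6}$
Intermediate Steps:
$t{\left(p,T \right)} = \sqrt{T + p}$
$t{\left(420,-234 \right)} - 2736077 = \sqrt{-234 + 420} - 2736077 = \sqrt{186} - 2736077 = -2736077 + \sqrt{186}$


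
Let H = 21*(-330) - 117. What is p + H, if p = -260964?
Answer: -268011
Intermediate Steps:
H = -7047 (H = -6930 - 117 = -7047)
p + H = -260964 - 7047 = -268011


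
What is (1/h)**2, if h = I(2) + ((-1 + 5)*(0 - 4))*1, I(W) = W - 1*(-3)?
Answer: 1/121 ≈ 0.0082645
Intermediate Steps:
I(W) = 3 + W (I(W) = W + 3 = 3 + W)
h = -11 (h = (3 + 2) + ((-1 + 5)*(0 - 4))*1 = 5 + (4*(-4))*1 = 5 - 16*1 = 5 - 16 = -11)
(1/h)**2 = (1/(-11))**2 = (-1/11)**2 = 1/121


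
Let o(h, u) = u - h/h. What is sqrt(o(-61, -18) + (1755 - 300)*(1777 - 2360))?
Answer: 2*I*sqrt(212071) ≈ 921.02*I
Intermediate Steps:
o(h, u) = -1 + u (o(h, u) = u - 1*1 = u - 1 = -1 + u)
sqrt(o(-61, -18) + (1755 - 300)*(1777 - 2360)) = sqrt((-1 - 18) + (1755 - 300)*(1777 - 2360)) = sqrt(-19 + 1455*(-583)) = sqrt(-19 - 848265) = sqrt(-848284) = 2*I*sqrt(212071)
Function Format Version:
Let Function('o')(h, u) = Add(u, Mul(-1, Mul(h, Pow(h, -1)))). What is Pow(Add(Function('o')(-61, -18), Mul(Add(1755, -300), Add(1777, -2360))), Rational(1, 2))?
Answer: Mul(2, I, Pow(212071, Rational(1, 2))) ≈ Mul(921.02, I)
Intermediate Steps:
Function('o')(h, u) = Add(-1, u) (Function('o')(h, u) = Add(u, Mul(-1, 1)) = Add(u, -1) = Add(-1, u))
Pow(Add(Function('o')(-61, -18), Mul(Add(1755, -300), Add(1777, -2360))), Rational(1, 2)) = Pow(Add(Add(-1, -18), Mul(Add(1755, -300), Add(1777, -2360))), Rational(1, 2)) = Pow(Add(-19, Mul(1455, -583)), Rational(1, 2)) = Pow(Add(-19, -848265), Rational(1, 2)) = Pow(-848284, Rational(1, 2)) = Mul(2, I, Pow(212071, Rational(1, 2)))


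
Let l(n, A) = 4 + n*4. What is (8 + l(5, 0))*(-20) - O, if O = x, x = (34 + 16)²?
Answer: -3140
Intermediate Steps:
l(n, A) = 4 + 4*n
x = 2500 (x = 50² = 2500)
O = 2500
(8 + l(5, 0))*(-20) - O = (8 + (4 + 4*5))*(-20) - 1*2500 = (8 + (4 + 20))*(-20) - 2500 = (8 + 24)*(-20) - 2500 = 32*(-20) - 2500 = -640 - 2500 = -3140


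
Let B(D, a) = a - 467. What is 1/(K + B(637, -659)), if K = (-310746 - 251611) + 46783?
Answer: -1/516700 ≈ -1.9354e-6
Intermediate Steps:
B(D, a) = -467 + a
K = -515574 (K = -562357 + 46783 = -515574)
1/(K + B(637, -659)) = 1/(-515574 + (-467 - 659)) = 1/(-515574 - 1126) = 1/(-516700) = -1/516700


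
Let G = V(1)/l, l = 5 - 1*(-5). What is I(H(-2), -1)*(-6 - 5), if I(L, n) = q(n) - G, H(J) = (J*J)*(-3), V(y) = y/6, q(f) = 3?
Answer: -1969/60 ≈ -32.817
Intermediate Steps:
V(y) = y/6 (V(y) = y*(⅙) = y/6)
l = 10 (l = 5 + 5 = 10)
G = 1/60 (G = ((⅙)*1)/10 = (⅙)*(⅒) = 1/60 ≈ 0.016667)
H(J) = -3*J² (H(J) = J²*(-3) = -3*J²)
I(L, n) = 179/60 (I(L, n) = 3 - 1*1/60 = 3 - 1/60 = 179/60)
I(H(-2), -1)*(-6 - 5) = 179*(-6 - 5)/60 = (179/60)*(-11) = -1969/60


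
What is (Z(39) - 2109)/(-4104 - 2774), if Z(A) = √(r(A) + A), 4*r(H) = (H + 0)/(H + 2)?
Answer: 111/362 - 3*√29315/563996 ≈ 0.30572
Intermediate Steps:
r(H) = H/(4*(2 + H)) (r(H) = ((H + 0)/(H + 2))/4 = (H/(2 + H))/4 = H/(4*(2 + H)))
Z(A) = √(A + A/(4*(2 + A))) (Z(A) = √(A/(4*(2 + A)) + A) = √(A + A/(4*(2 + A))))
(Z(39) - 2109)/(-4104 - 2774) = (√(39*(9 + 4*39)/(2 + 39))/2 - 2109)/(-4104 - 2774) = (√(39*(9 + 156)/41)/2 - 2109)/(-6878) = (√(39*(1/41)*165)/2 - 2109)*(-1/6878) = (√(6435/41)/2 - 2109)*(-1/6878) = ((3*√29315/41)/2 - 2109)*(-1/6878) = (3*√29315/82 - 2109)*(-1/6878) = (-2109 + 3*√29315/82)*(-1/6878) = 111/362 - 3*√29315/563996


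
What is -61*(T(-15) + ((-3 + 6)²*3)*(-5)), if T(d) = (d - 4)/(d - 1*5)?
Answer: 163541/20 ≈ 8177.0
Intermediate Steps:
T(d) = (-4 + d)/(-5 + d) (T(d) = (-4 + d)/(d - 5) = (-4 + d)/(-5 + d))
-61*(T(-15) + ((-3 + 6)²*3)*(-5)) = -61*((-4 - 15)/(-5 - 15) + ((-3 + 6)²*3)*(-5)) = -61*(-19/(-20) + (3²*3)*(-5)) = -61*(-1/20*(-19) + (9*3)*(-5)) = -61*(19/20 + 27*(-5)) = -61*(19/20 - 135) = -61*(-2681/20) = 163541/20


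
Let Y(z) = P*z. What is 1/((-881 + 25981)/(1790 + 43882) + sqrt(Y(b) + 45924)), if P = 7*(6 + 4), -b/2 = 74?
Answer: -71647950/4636465052711 + 260741448*sqrt(8891)/4636465052711 ≈ 0.0052873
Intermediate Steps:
b = -148 (b = -2*74 = -148)
P = 70 (P = 7*10 = 70)
Y(z) = 70*z
1/((-881 + 25981)/(1790 + 43882) + sqrt(Y(b) + 45924)) = 1/((-881 + 25981)/(1790 + 43882) + sqrt(70*(-148) + 45924)) = 1/(25100/45672 + sqrt(-10360 + 45924)) = 1/(25100*(1/45672) + sqrt(35564)) = 1/(6275/11418 + 2*sqrt(8891))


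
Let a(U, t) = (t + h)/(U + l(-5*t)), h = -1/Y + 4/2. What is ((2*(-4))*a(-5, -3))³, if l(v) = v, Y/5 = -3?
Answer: 175616/421875 ≈ 0.41628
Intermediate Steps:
Y = -15 (Y = 5*(-3) = -15)
h = 31/15 (h = -1/(-15) + 4/2 = -1*(-1/15) + 4*(½) = 1/15 + 2 = 31/15 ≈ 2.0667)
a(U, t) = (31/15 + t)/(U - 5*t) (a(U, t) = (t + 31/15)/(U - 5*t) = (31/15 + t)/(U - 5*t))
((2*(-4))*a(-5, -3))³ = ((2*(-4))*((31/15 - 3)/(-5 - 5*(-3))))³ = (-8*(-14)/((-5 + 15)*15))³ = (-8*(-14)/(10*15))³ = (-4*(-14)/(5*15))³ = (-8*(-7/75))³ = (56/75)³ = 175616/421875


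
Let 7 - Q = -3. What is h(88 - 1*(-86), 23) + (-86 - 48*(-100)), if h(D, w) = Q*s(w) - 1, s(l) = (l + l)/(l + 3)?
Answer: 61499/13 ≈ 4730.7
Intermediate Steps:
s(l) = 2*l/(3 + l) (s(l) = (2*l)/(3 + l) = 2*l/(3 + l))
Q = 10 (Q = 7 - 1*(-3) = 7 + 3 = 10)
h(D, w) = -1 + 20*w/(3 + w) (h(D, w) = 10*(2*w/(3 + w)) - 1 = 20*w/(3 + w) - 1 = -1 + 20*w/(3 + w))
h(88 - 1*(-86), 23) + (-86 - 48*(-100)) = (-3 + 19*23)/(3 + 23) + (-86 - 48*(-100)) = (-3 + 437)/26 + (-86 + 4800) = (1/26)*434 + 4714 = 217/13 + 4714 = 61499/13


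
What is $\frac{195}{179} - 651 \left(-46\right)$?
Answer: $\frac{5360529}{179} \approx 29947.0$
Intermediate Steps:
$\frac{195}{179} - 651 \left(-46\right) = 195 \cdot \frac{1}{179} - -29946 = \frac{195}{179} + 29946 = \frac{5360529}{179}$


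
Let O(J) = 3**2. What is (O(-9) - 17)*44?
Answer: -352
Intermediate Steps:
O(J) = 9
(O(-9) - 17)*44 = (9 - 17)*44 = -8*44 = -352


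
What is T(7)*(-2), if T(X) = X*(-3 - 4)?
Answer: 98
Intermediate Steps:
T(X) = -7*X (T(X) = X*(-7) = -7*X)
T(7)*(-2) = -7*7*(-2) = -49*(-2) = 98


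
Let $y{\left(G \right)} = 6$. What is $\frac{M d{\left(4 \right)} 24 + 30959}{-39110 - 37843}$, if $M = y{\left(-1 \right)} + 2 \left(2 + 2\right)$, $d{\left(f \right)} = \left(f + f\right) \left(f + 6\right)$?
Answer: $- \frac{57839}{76953} \approx -0.75161$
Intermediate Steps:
$d{\left(f \right)} = 2 f \left(6 + f\right)$
$M = 14$ ($M = 6 + 2 \left(2 + 2\right) = 6 + 2 \cdot 4 = 6 + 8 = 14$)
$\frac{M d{\left(4 \right)} 24 + 30959}{-39110 - 37843} = \frac{14 \cdot 2 \cdot 4 \left(6 + 4\right) 24 + 30959}{-39110 - 37843} = \frac{14 \cdot 2 \cdot 4 \cdot 10 \cdot 24 + 30959}{-76953} = \left(14 \cdot 80 \cdot 24 + 30959\right) \left(- \frac{1}{76953}\right) = \left(1120 \cdot 24 + 30959\right) \left(- \frac{1}{76953}\right) = \left(26880 + 30959\right) \left(- \frac{1}{76953}\right) = 57839 \left(- \frac{1}{76953}\right) = - \frac{57839}{76953}$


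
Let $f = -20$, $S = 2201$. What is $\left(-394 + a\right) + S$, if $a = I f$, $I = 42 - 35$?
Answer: $1667$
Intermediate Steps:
$I = 7$
$a = -140$ ($a = 7 \left(-20\right) = -140$)
$\left(-394 + a\right) + S = \left(-394 - 140\right) + 2201 = -534 + 2201 = 1667$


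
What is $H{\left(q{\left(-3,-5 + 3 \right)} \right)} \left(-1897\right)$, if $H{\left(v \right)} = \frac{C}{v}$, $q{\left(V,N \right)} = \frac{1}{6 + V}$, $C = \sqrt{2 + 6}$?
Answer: $- 11382 \sqrt{2} \approx -16097.0$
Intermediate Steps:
$C = 2 \sqrt{2}$ ($C = \sqrt{8} = 2 \sqrt{2} \approx 2.8284$)
$H{\left(v \right)} = \frac{2 \sqrt{2}}{v}$
$H{\left(q{\left(-3,-5 + 3 \right)} \right)} \left(-1897\right) = \frac{2 \sqrt{2}}{\frac{1}{6 - 3}} \left(-1897\right) = \frac{2 \sqrt{2}}{\frac{1}{3}} \left(-1897\right) = 2 \sqrt{2} \frac{1}{\frac{1}{3}} \left(-1897\right) = 2 \sqrt{2} \cdot 3 \left(-1897\right) = 6 \sqrt{2} \left(-1897\right) = - 11382 \sqrt{2}$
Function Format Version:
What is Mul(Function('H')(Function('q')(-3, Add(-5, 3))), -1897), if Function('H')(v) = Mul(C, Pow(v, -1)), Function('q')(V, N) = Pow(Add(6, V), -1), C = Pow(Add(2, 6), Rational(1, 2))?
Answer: Mul(-11382, Pow(2, Rational(1, 2))) ≈ -16097.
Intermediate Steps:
C = Mul(2, Pow(2, Rational(1, 2))) (C = Pow(8, Rational(1, 2)) = Mul(2, Pow(2, Rational(1, 2))) ≈ 2.8284)
Function('H')(v) = Mul(2, Pow(2, Rational(1, 2)), Pow(v, -1)) (Function('H')(v) = Mul(Mul(2, Pow(2, Rational(1, 2))), Pow(v, -1)) = Mul(2, Pow(2, Rational(1, 2)), Pow(v, -1)))
Mul(Function('H')(Function('q')(-3, Add(-5, 3))), -1897) = Mul(Mul(2, Pow(2, Rational(1, 2)), Pow(Pow(Add(6, -3), -1), -1)), -1897) = Mul(Mul(2, Pow(2, Rational(1, 2)), Pow(Pow(3, -1), -1)), -1897) = Mul(Mul(2, Pow(2, Rational(1, 2)), Pow(Rational(1, 3), -1)), -1897) = Mul(Mul(2, Pow(2, Rational(1, 2)), 3), -1897) = Mul(Mul(6, Pow(2, Rational(1, 2))), -1897) = Mul(-11382, Pow(2, Rational(1, 2)))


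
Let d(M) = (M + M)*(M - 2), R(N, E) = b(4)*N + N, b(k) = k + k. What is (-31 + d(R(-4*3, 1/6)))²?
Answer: 563065441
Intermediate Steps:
b(k) = 2*k
R(N, E) = 9*N (R(N, E) = (2*4)*N + N = 8*N + N = 9*N)
d(M) = 2*M*(-2 + M) (d(M) = (2*M)*(-2 + M) = 2*M*(-2 + M))
(-31 + d(R(-4*3, 1/6)))² = (-31 + 2*(9*(-4*3))*(-2 + 9*(-4*3)))² = (-31 + 2*(9*(-12))*(-2 + 9*(-12)))² = (-31 + 2*(-108)*(-2 - 108))² = (-31 + 2*(-108)*(-110))² = (-31 + 23760)² = 23729² = 563065441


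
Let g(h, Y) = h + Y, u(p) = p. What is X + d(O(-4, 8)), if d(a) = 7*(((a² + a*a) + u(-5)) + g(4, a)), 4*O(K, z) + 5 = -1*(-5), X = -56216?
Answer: -56223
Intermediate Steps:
O(K, z) = 0 (O(K, z) = -5/4 + (-1*(-5))/4 = -5/4 + (¼)*5 = -5/4 + 5/4 = 0)
g(h, Y) = Y + h
d(a) = -7 + 7*a + 14*a² (d(a) = 7*(((a² + a*a) - 5) + (a + 4)) = 7*(((a² + a²) - 5) + (4 + a)) = 7*((2*a² - 5) + (4 + a)) = 7*((-5 + 2*a²) + (4 + a)) = 7*(-1 + a + 2*a²) = -7 + 7*a + 14*a²)
X + d(O(-4, 8)) = -56216 + (-7 + 7*0 + 14*0²) = -56216 + (-7 + 0 + 14*0) = -56216 + (-7 + 0 + 0) = -56216 - 7 = -56223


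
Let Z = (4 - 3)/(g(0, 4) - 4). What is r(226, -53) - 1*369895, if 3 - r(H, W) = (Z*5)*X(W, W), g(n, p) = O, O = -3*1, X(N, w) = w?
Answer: -2589509/7 ≈ -3.6993e+5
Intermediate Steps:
O = -3
g(n, p) = -3
Z = -⅐ (Z = (4 - 3)/(-3 - 4) = 1/(-7) = 1*(-⅐) = -⅐ ≈ -0.14286)
r(H, W) = 3 + 5*W/7 (r(H, W) = 3 - (-⅐*5)*W = 3 - (-5)*W/7 = 3 + 5*W/7)
r(226, -53) - 1*369895 = (3 + (5/7)*(-53)) - 1*369895 = (3 - 265/7) - 369895 = -244/7 - 369895 = -2589509/7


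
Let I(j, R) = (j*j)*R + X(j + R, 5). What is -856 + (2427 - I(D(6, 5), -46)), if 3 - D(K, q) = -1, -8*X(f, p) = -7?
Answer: 18449/8 ≈ 2306.1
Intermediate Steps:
X(f, p) = 7/8 (X(f, p) = -⅛*(-7) = 7/8)
D(K, q) = 4 (D(K, q) = 3 - 1*(-1) = 3 + 1 = 4)
I(j, R) = 7/8 + R*j² (I(j, R) = (j*j)*R + 7/8 = j²*R + 7/8 = R*j² + 7/8 = 7/8 + R*j²)
-856 + (2427 - I(D(6, 5), -46)) = -856 + (2427 - (7/8 - 46*4²)) = -856 + (2427 - (7/8 - 46*16)) = -856 + (2427 - (7/8 - 736)) = -856 + (2427 - 1*(-5881/8)) = -856 + (2427 + 5881/8) = -856 + 25297/8 = 18449/8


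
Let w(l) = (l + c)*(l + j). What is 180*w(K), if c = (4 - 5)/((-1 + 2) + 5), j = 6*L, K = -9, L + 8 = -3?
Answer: 123750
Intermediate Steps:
L = -11 (L = -8 - 3 = -11)
j = -66 (j = 6*(-11) = -66)
c = -1/6 (c = -1/(1 + 5) = -1/6 ≈ -0.16667)
w(l) = (-66 + l)*(-1/6 + l) (w(l) = (l - 1/6)*(l - 66) = (-1/6 + l)*(-66 + l) = (-66 + l)*(-1/6 + l))
180*w(K) = 180*(11 + (-9)**2 - 397/6*(-9)) = 180*(11 + 81 + 1191/2) = 180*(1375/2) = 123750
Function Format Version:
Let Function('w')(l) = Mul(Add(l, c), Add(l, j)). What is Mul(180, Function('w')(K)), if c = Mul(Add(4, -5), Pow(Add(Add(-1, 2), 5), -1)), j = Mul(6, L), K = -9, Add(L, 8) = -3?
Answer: 123750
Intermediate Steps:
L = -11 (L = Add(-8, -3) = -11)
j = -66 (j = Mul(6, -11) = -66)
c = Rational(-1, 6) (c = Mul(-1, Pow(Add(1, 5), -1)) = Mul(-1, Pow(6, -1)) = Mul(-1, Rational(1, 6)) = Rational(-1, 6) ≈ -0.16667)
Function('w')(l) = Mul(Add(-66, l), Add(Rational(-1, 6), l)) (Function('w')(l) = Mul(Add(l, Rational(-1, 6)), Add(l, -66)) = Mul(Add(Rational(-1, 6), l), Add(-66, l)) = Mul(Add(-66, l), Add(Rational(-1, 6), l)))
Mul(180, Function('w')(K)) = Mul(180, Add(11, Pow(-9, 2), Mul(Rational(-397, 6), -9))) = Mul(180, Add(11, 81, Rational(1191, 2))) = Mul(180, Rational(1375, 2)) = 123750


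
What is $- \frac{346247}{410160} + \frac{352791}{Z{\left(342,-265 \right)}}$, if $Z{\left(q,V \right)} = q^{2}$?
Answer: $\frac{964836319}{444203280} \approx 2.1721$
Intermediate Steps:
$- \frac{346247}{410160} + \frac{352791}{Z{\left(342,-265 \right)}} = - \frac{346247}{410160} + \frac{352791}{342^{2}} = \left(-346247\right) \frac{1}{410160} + \frac{352791}{116964} = - \frac{346247}{410160} + 352791 \cdot \frac{1}{116964} = - \frac{346247}{410160} + \frac{39199}{12996} = \frac{964836319}{444203280}$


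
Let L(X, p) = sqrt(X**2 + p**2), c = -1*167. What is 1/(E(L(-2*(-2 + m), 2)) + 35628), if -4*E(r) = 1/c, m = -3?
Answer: 668/23799505 ≈ 2.8068e-5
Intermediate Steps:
c = -167
E(r) = 1/668 (E(r) = -1/4/(-167) = -1/4*(-1/167) = 1/668)
1/(E(L(-2*(-2 + m), 2)) + 35628) = 1/(1/668 + 35628) = 1/(23799505/668) = 668/23799505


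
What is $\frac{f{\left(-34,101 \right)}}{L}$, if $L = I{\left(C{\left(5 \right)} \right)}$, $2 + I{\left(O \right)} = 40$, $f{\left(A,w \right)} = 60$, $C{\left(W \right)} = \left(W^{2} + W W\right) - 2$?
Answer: $\frac{30}{19} \approx 1.5789$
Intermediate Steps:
$C{\left(W \right)} = -2 + 2 W^{2}$ ($C{\left(W \right)} = \left(W^{2} + W^{2}\right) - 2 = 2 W^{2} - 2 = -2 + 2 W^{2}$)
$I{\left(O \right)} = 38$ ($I{\left(O \right)} = -2 + 40 = 38$)
$L = 38$
$\frac{f{\left(-34,101 \right)}}{L} = \frac{60}{38} = 60 \cdot \frac{1}{38} = \frac{30}{19}$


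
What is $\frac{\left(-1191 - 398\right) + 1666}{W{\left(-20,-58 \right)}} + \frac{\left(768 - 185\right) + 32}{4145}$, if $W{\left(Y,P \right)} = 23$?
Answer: $\frac{66662}{19067} \approx 3.4962$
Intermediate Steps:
$\frac{\left(-1191 - 398\right) + 1666}{W{\left(-20,-58 \right)}} + \frac{\left(768 - 185\right) + 32}{4145} = \frac{\left(-1191 - 398\right) + 1666}{23} + \frac{\left(768 - 185\right) + 32}{4145} = \left(-1589 + 1666\right) \frac{1}{23} + \left(583 + 32\right) \frac{1}{4145} = 77 \cdot \frac{1}{23} + 615 \cdot \frac{1}{4145} = \frac{77}{23} + \frac{123}{829} = \frac{66662}{19067}$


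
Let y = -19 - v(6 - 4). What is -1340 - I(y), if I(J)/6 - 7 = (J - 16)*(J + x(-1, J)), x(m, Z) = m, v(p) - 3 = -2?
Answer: -5918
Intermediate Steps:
v(p) = 1 (v(p) = 3 - 2 = 1)
y = -20 (y = -19 - 1*1 = -19 - 1 = -20)
I(J) = 42 + 6*(-1 + J)*(-16 + J) (I(J) = 42 + 6*((J - 16)*(J - 1)) = 42 + 6*((-16 + J)*(-1 + J)) = 42 + 6*((-1 + J)*(-16 + J)) = 42 + 6*(-1 + J)*(-16 + J))
-1340 - I(y) = -1340 - (138 - 102*(-20) + 6*(-20)²) = -1340 - (138 + 2040 + 6*400) = -1340 - (138 + 2040 + 2400) = -1340 - 1*4578 = -1340 - 4578 = -5918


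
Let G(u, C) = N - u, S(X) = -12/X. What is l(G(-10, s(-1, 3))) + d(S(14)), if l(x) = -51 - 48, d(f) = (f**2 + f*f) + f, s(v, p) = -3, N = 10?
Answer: -4821/49 ≈ -98.388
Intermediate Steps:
d(f) = f + 2*f**2 (d(f) = (f**2 + f**2) + f = 2*f**2 + f = f + 2*f**2)
G(u, C) = 10 - u
l(x) = -99
l(G(-10, s(-1, 3))) + d(S(14)) = -99 + (-12/14)*(1 + 2*(-12/14)) = -99 + (-12*1/14)*(1 + 2*(-12*1/14)) = -99 - 6*(1 + 2*(-6/7))/7 = -99 - 6*(1 - 12/7)/7 = -99 - 6/7*(-5/7) = -99 + 30/49 = -4821/49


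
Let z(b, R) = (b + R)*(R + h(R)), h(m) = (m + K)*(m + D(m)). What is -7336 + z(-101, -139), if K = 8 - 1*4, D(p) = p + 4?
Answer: -8851576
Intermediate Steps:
D(p) = 4 + p
K = 4 (K = 8 - 4 = 4)
h(m) = (4 + m)*(4 + 2*m) (h(m) = (m + 4)*(m + (4 + m)) = (4 + m)*(4 + 2*m))
z(b, R) = (R + b)*(16 + 2*R² + 13*R) (z(b, R) = (b + R)*(R + (16 + 2*R² + 12*R)) = (R + b)*(16 + 2*R² + 13*R))
-7336 + z(-101, -139) = -7336 + (2*(-139)³ + 13*(-139)² + 16*(-139) + 16*(-101) + 2*(-101)*(-139)² + 13*(-139)*(-101)) = -7336 + (2*(-2685619) + 13*19321 - 2224 - 1616 + 2*(-101)*19321 + 182507) = -7336 + (-5371238 + 251173 - 2224 - 1616 - 3902842 + 182507) = -7336 - 8844240 = -8851576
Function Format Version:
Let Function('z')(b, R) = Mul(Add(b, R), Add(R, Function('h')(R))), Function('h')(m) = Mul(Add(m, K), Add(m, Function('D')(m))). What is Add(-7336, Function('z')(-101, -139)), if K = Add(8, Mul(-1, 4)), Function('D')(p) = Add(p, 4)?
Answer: -8851576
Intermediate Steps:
Function('D')(p) = Add(4, p)
K = 4 (K = Add(8, -4) = 4)
Function('h')(m) = Mul(Add(4, m), Add(4, Mul(2, m))) (Function('h')(m) = Mul(Add(m, 4), Add(m, Add(4, m))) = Mul(Add(4, m), Add(4, Mul(2, m))))
Function('z')(b, R) = Mul(Add(R, b), Add(16, Mul(2, Pow(R, 2)), Mul(13, R))) (Function('z')(b, R) = Mul(Add(b, R), Add(R, Add(16, Mul(2, Pow(R, 2)), Mul(12, R)))) = Mul(Add(R, b), Add(16, Mul(2, Pow(R, 2)), Mul(13, R))))
Add(-7336, Function('z')(-101, -139)) = Add(-7336, Add(Mul(2, Pow(-139, 3)), Mul(13, Pow(-139, 2)), Mul(16, -139), Mul(16, -101), Mul(2, -101, Pow(-139, 2)), Mul(13, -139, -101))) = Add(-7336, Add(Mul(2, -2685619), Mul(13, 19321), -2224, -1616, Mul(2, -101, 19321), 182507)) = Add(-7336, Add(-5371238, 251173, -2224, -1616, -3902842, 182507)) = Add(-7336, -8844240) = -8851576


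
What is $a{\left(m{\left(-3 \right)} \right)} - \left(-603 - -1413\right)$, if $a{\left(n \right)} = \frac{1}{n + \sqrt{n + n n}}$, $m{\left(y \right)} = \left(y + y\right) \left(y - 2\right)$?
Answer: $-811 + \frac{\sqrt{930}}{30} \approx -809.98$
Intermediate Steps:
$m{\left(y \right)} = 2 y \left(-2 + y\right)$
$a{\left(n \right)} = \frac{1}{n + \sqrt{n + n^{2}}}$
$a{\left(m{\left(-3 \right)} \right)} - \left(-603 - -1413\right) = \frac{1}{2 \left(-3\right) \left(-2 - 3\right) + \sqrt{2 \left(-3\right) \left(-2 - 3\right) \left(1 + 2 \left(-3\right) \left(-2 - 3\right)\right)}} - \left(-603 - -1413\right) = \frac{1}{2 \left(-3\right) \left(-5\right) + \sqrt{2 \left(-3\right) \left(-5\right) \left(1 + 2 \left(-3\right) \left(-5\right)\right)}} - \left(-603 + 1413\right) = \frac{1}{30 + \sqrt{30 \left(1 + 30\right)}} - 810 = \frac{1}{30 + \sqrt{30 \cdot 31}} - 810 = \frac{1}{30 + \sqrt{930}} - 810 = -810 + \frac{1}{30 + \sqrt{930}}$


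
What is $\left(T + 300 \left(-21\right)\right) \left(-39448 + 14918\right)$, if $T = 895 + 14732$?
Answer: $-228791310$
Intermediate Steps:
$T = 15627$
$\left(T + 300 \left(-21\right)\right) \left(-39448 + 14918\right) = \left(15627 + 300 \left(-21\right)\right) \left(-39448 + 14918\right) = \left(15627 - 6300\right) \left(-24530\right) = 9327 \left(-24530\right) = -228791310$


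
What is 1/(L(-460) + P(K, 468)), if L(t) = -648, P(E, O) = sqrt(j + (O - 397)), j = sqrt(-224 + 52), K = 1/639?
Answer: -1/(648 - sqrt(71 + 2*I*sqrt(43))) ≈ -0.0015636 - 1.8947e-6*I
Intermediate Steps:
K = 1/639 ≈ 0.0015649
j = 2*I*sqrt(43) (j = sqrt(-172) = 2*I*sqrt(43) ≈ 13.115*I)
P(E, O) = sqrt(-397 + O + 2*I*sqrt(43)) (P(E, O) = sqrt(2*I*sqrt(43) + (O - 397)) = sqrt(2*I*sqrt(43) + (-397 + O)) = sqrt(-397 + O + 2*I*sqrt(43)))
1/(L(-460) + P(K, 468)) = 1/(-648 + sqrt(-397 + 468 + 2*I*sqrt(43))) = 1/(-648 + sqrt(71 + 2*I*sqrt(43)))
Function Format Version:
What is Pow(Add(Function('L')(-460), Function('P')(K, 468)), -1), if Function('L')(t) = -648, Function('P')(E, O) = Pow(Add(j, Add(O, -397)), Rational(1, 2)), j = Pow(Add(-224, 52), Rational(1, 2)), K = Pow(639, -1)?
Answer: Mul(-1, Pow(Add(648, Mul(-1, Pow(Add(71, Mul(2, I, Pow(43, Rational(1, 2)))), Rational(1, 2)))), -1)) ≈ Add(-0.0015636, Mul(-1.8947e-6, I))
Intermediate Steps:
K = Rational(1, 639) ≈ 0.0015649
j = Mul(2, I, Pow(43, Rational(1, 2))) (j = Pow(-172, Rational(1, 2)) = Mul(2, I, Pow(43, Rational(1, 2))) ≈ Mul(13.115, I))
Function('P')(E, O) = Pow(Add(-397, O, Mul(2, I, Pow(43, Rational(1, 2)))), Rational(1, 2)) (Function('P')(E, O) = Pow(Add(Mul(2, I, Pow(43, Rational(1, 2))), Add(O, -397)), Rational(1, 2)) = Pow(Add(Mul(2, I, Pow(43, Rational(1, 2))), Add(-397, O)), Rational(1, 2)) = Pow(Add(-397, O, Mul(2, I, Pow(43, Rational(1, 2)))), Rational(1, 2)))
Pow(Add(Function('L')(-460), Function('P')(K, 468)), -1) = Pow(Add(-648, Pow(Add(-397, 468, Mul(2, I, Pow(43, Rational(1, 2)))), Rational(1, 2))), -1) = Pow(Add(-648, Pow(Add(71, Mul(2, I, Pow(43, Rational(1, 2)))), Rational(1, 2))), -1)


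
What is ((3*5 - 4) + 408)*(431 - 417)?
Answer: 5866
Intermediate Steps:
((3*5 - 4) + 408)*(431 - 417) = ((15 - 4) + 408)*14 = (11 + 408)*14 = 419*14 = 5866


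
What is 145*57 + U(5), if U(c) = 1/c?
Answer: 41326/5 ≈ 8265.2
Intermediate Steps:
145*57 + U(5) = 145*57 + 1/5 = 8265 + ⅕ = 41326/5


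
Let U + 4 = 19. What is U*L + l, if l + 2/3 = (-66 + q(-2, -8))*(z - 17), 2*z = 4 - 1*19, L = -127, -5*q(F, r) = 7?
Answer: -7631/30 ≈ -254.37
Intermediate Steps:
U = 15 (U = -4 + 19 = 15)
q(F, r) = -7/5 (q(F, r) = -⅕*7 = -7/5)
z = -15/2 (z = (4 - 1*19)/2 = (4 - 19)/2 = (½)*(-15) = -15/2 ≈ -7.5000)
l = 49519/30 (l = -⅔ + (-66 - 7/5)*(-15/2 - 17) = -⅔ - 337/5*(-49/2) = -⅔ + 16513/10 = 49519/30 ≈ 1650.6)
U*L + l = 15*(-127) + 49519/30 = -1905 + 49519/30 = -7631/30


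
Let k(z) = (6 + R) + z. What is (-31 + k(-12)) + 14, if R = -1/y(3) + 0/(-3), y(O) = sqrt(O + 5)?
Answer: -23 - sqrt(2)/4 ≈ -23.354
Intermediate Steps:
y(O) = sqrt(5 + O)
R = -sqrt(2)/4 (R = -1/(sqrt(5 + 3)) + 0/(-3) = -1/(sqrt(8)) + 0*(-1/3) = -1/(2*sqrt(2)) + 0 = -sqrt(2)/4 + 0 = -sqrt(2)/4 ≈ -0.35355)
k(z) = 6 + z - sqrt(2)/4 (k(z) = (6 - sqrt(2)/4) + z = 6 + z - sqrt(2)/4)
(-31 + k(-12)) + 14 = (-31 + (6 - 12 - sqrt(2)/4)) + 14 = (-31 + (-6 - sqrt(2)/4)) + 14 = (-37 - sqrt(2)/4) + 14 = -23 - sqrt(2)/4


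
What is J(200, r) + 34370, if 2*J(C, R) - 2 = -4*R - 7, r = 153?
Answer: 68123/2 ≈ 34062.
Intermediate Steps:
J(C, R) = -5/2 - 2*R (J(C, R) = 1 + (-4*R - 7)/2 = 1 + (-7 - 4*R)/2 = 1 + (-7/2 - 2*R) = -5/2 - 2*R)
J(200, r) + 34370 = (-5/2 - 2*153) + 34370 = (-5/2 - 306) + 34370 = -617/2 + 34370 = 68123/2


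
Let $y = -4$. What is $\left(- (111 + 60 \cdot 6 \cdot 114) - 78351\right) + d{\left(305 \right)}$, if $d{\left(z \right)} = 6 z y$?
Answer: $-126822$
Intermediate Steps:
$d{\left(z \right)} = - 24 z$ ($d{\left(z \right)} = 6 z \left(-4\right) = - 24 z$)
$\left(- (111 + 60 \cdot 6 \cdot 114) - 78351\right) + d{\left(305 \right)} = \left(- (111 + 60 \cdot 6 \cdot 114) - 78351\right) - 7320 = \left(- (111 + 360 \cdot 114) - 78351\right) - 7320 = \left(- (111 + 41040) - 78351\right) - 7320 = \left(\left(-1\right) 41151 - 78351\right) - 7320 = \left(-41151 - 78351\right) - 7320 = -119502 - 7320 = -126822$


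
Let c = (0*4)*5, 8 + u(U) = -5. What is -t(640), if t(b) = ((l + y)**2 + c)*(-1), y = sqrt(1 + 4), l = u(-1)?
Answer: (13 - sqrt(5))**2 ≈ 115.86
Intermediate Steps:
u(U) = -13 (u(U) = -8 - 5 = -13)
l = -13
c = 0 (c = 0*5 = 0)
y = sqrt(5) ≈ 2.2361
t(b) = -(-13 + sqrt(5))**2 (t(b) = ((-13 + sqrt(5))**2 + 0)*(-1) = (-13 + sqrt(5))**2*(-1) = -(-13 + sqrt(5))**2)
-t(640) = -(-174 + 26*sqrt(5)) = 174 - 26*sqrt(5)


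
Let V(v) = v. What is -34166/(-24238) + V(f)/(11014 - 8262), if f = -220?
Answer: 11086559/8337872 ≈ 1.3297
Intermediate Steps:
-34166/(-24238) + V(f)/(11014 - 8262) = -34166/(-24238) - 220/(11014 - 8262) = -34166*(-1/24238) - 220/2752 = 17083/12119 - 220*1/2752 = 17083/12119 - 55/688 = 11086559/8337872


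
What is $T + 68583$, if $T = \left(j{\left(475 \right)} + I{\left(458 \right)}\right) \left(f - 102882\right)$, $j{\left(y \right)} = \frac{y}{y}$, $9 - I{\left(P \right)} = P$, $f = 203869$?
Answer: $-45173593$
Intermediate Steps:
$I{\left(P \right)} = 9 - P$
$j{\left(y \right)} = 1$
$T = -45242176$ ($T = \left(1 + \left(9 - 458\right)\right) \left(203869 - 102882\right) = \left(1 + \left(9 - 458\right)\right) 100987 = \left(1 - 449\right) 100987 = \left(-448\right) 100987 = -45242176$)
$T + 68583 = -45242176 + 68583 = -45173593$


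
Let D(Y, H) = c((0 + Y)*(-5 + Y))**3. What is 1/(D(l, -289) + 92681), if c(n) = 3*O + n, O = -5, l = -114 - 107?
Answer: 1/124483213914172 ≈ 8.0332e-15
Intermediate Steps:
l = -221
c(n) = -15 + n (c(n) = 3*(-5) + n = -15 + n)
D(Y, H) = (-15 + Y*(-5 + Y))**3 (D(Y, H) = (-15 + (0 + Y)*(-5 + Y))**3 = (-15 + Y*(-5 + Y))**3)
1/(D(l, -289) + 92681) = 1/((-15 - 221*(-5 - 221))**3 + 92681) = 1/((-15 - 221*(-226))**3 + 92681) = 1/((-15 + 49946)**3 + 92681) = 1/(49931**3 + 92681) = 1/(124483213821491 + 92681) = 1/124483213914172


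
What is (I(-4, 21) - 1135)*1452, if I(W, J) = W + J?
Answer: -1623336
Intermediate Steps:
I(W, J) = J + W
(I(-4, 21) - 1135)*1452 = ((21 - 4) - 1135)*1452 = (17 - 1135)*1452 = -1118*1452 = -1623336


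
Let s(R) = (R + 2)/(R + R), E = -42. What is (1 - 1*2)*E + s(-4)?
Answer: 169/4 ≈ 42.250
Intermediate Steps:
s(R) = (2 + R)/(2*R) (s(R) = (2 + R)/((2*R)) = (2 + R)*(1/(2*R)) = (2 + R)/(2*R))
(1 - 1*2)*E + s(-4) = (1 - 1*2)*(-42) + (½)*(2 - 4)/(-4) = (1 - 2)*(-42) + (½)*(-¼)*(-2) = -1*(-42) + ¼ = 42 + ¼ = 169/4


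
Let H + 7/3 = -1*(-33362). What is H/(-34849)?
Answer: -100079/104547 ≈ -0.95726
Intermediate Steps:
H = 100079/3 (H = -7/3 - 1*(-33362) = -7/3 + 33362 = 100079/3 ≈ 33360.)
H/(-34849) = (100079/3)/(-34849) = (100079/3)*(-1/34849) = -100079/104547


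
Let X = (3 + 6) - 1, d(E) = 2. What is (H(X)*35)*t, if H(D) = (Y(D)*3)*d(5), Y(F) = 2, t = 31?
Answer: 13020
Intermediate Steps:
X = 8 (X = 9 - 1 = 8)
H(D) = 12 (H(D) = (2*3)*2 = 6*2 = 12)
(H(X)*35)*t = (12*35)*31 = 420*31 = 13020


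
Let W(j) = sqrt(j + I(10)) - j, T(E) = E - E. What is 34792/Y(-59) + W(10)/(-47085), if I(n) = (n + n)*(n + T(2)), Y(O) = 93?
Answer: 36404050/97309 - sqrt(210)/47085 ≈ 374.11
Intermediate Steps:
T(E) = 0
I(n) = 2*n**2 (I(n) = (n + n)*(n + 0) = (2*n)*n = 2*n**2)
W(j) = sqrt(200 + j) - j (W(j) = sqrt(j + 2*10**2) - j = sqrt(j + 2*100) - j = sqrt(j + 200) - j = sqrt(200 + j) - j)
34792/Y(-59) + W(10)/(-47085) = 34792/93 + (sqrt(200 + 10) - 1*10)/(-47085) = 34792*(1/93) + (sqrt(210) - 10)*(-1/47085) = 34792/93 + (-10 + sqrt(210))*(-1/47085) = 34792/93 + (2/9417 - sqrt(210)/47085) = 36404050/97309 - sqrt(210)/47085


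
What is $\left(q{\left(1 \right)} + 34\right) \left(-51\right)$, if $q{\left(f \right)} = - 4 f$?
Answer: $-1530$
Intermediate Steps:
$\left(q{\left(1 \right)} + 34\right) \left(-51\right) = \left(\left(-4\right) 1 + 34\right) \left(-51\right) = \left(-4 + 34\right) \left(-51\right) = 30 \left(-51\right) = -1530$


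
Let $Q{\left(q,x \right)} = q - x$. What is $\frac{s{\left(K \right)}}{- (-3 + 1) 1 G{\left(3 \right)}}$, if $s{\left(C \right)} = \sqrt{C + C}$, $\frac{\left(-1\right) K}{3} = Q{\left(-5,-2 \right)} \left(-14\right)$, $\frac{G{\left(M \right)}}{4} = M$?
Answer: $\frac{i \sqrt{7}}{4} \approx 0.66144 i$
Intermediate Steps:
$G{\left(M \right)} = 4 M$
$K = -126$ ($K = - 3 \left(-5 - -2\right) \left(-14\right) = - 3 \left(-5 + 2\right) \left(-14\right) = - 3 \left(\left(-3\right) \left(-14\right)\right) = \left(-3\right) 42 = -126$)
$s{\left(C \right)} = \sqrt{2} \sqrt{C}$ ($s{\left(C \right)} = \sqrt{2 C} = \sqrt{2} \sqrt{C}$)
$\frac{s{\left(K \right)}}{- (-3 + 1) 1 G{\left(3 \right)}} = \frac{\sqrt{2} \sqrt{-126}}{- (-3 + 1) 1 \cdot 4 \cdot 3} = \frac{\sqrt{2} \cdot 3 i \sqrt{14}}{\left(-1\right) \left(-2\right) 1 \cdot 12} = \frac{6 i \sqrt{7}}{2 \cdot 1 \cdot 12} = \frac{6 i \sqrt{7}}{2 \cdot 12} = \frac{6 i \sqrt{7}}{24} = 6 i \sqrt{7} \cdot \frac{1}{24} = \frac{i \sqrt{7}}{4}$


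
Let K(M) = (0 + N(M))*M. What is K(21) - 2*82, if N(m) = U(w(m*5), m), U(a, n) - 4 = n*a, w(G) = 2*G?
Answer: 92530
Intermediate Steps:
U(a, n) = 4 + a*n (U(a, n) = 4 + n*a = 4 + a*n)
N(m) = 4 + 10*m² (N(m) = 4 + (2*(m*5))*m = 4 + (2*(5*m))*m = 4 + (10*m)*m = 4 + 10*m²)
K(M) = M*(4 + 10*M²) (K(M) = (0 + (4 + 10*M²))*M = (4 + 10*M²)*M = M*(4 + 10*M²))
K(21) - 2*82 = (4*21 + 10*21³) - 2*82 = (84 + 10*9261) - 1*164 = (84 + 92610) - 164 = 92694 - 164 = 92530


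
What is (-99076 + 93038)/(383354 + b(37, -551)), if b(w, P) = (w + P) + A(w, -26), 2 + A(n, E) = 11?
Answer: -6038/382849 ≈ -0.015771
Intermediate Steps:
A(n, E) = 9 (A(n, E) = -2 + 11 = 9)
b(w, P) = 9 + P + w (b(w, P) = (w + P) + 9 = (P + w) + 9 = 9 + P + w)
(-99076 + 93038)/(383354 + b(37, -551)) = (-99076 + 93038)/(383354 + (9 - 551 + 37)) = -6038/(383354 - 505) = -6038/382849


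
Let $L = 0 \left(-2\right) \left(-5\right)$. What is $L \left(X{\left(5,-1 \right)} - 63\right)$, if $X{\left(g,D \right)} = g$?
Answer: $0$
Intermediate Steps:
$L = 0$ ($L = 0 \left(-5\right) = 0$)
$L \left(X{\left(5,-1 \right)} - 63\right) = 0 \left(5 - 63\right) = 0 \left(-58\right) = 0$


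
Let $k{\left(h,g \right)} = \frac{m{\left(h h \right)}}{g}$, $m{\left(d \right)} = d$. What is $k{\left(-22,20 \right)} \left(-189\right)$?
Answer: $- \frac{22869}{5} \approx -4573.8$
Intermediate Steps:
$k{\left(h,g \right)} = \frac{h^{2}}{g}$ ($k{\left(h,g \right)} = \frac{h h}{g} = \frac{h^{2}}{g}$)
$k{\left(-22,20 \right)} \left(-189\right) = \frac{\left(-22\right)^{2}}{20} \left(-189\right) = \frac{1}{20} \cdot 484 \left(-189\right) = \frac{121}{5} \left(-189\right) = - \frac{22869}{5}$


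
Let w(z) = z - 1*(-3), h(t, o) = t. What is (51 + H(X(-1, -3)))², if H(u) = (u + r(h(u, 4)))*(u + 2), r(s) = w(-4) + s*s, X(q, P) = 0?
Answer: 2401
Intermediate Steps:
w(z) = 3 + z (w(z) = z + 3 = 3 + z)
r(s) = -1 + s² (r(s) = (3 - 4) + s*s = -1 + s²)
H(u) = (2 + u)*(-1 + u + u²) (H(u) = (u + (-1 + u²))*(u + 2) = (-1 + u + u²)*(2 + u) = (2 + u)*(-1 + u + u²))
(51 + H(X(-1, -3)))² = (51 + (-2 + 0 + 0³ + 3*0²))² = (51 + (-2 + 0 + 0 + 3*0))² = (51 + (-2 + 0 + 0 + 0))² = (51 - 2)² = 49² = 2401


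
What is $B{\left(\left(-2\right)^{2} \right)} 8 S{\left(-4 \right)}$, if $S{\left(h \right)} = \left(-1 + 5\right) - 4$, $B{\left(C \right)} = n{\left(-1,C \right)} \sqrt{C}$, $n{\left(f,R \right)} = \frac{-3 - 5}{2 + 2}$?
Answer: $0$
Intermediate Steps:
$n{\left(f,R \right)} = -2$ ($n{\left(f,R \right)} = - \frac{8}{4} = \left(-8\right) \frac{1}{4} = -2$)
$B{\left(C \right)} = - 2 \sqrt{C}$
$S{\left(h \right)} = 0$ ($S{\left(h \right)} = 4 - 4 = 0$)
$B{\left(\left(-2\right)^{2} \right)} 8 S{\left(-4 \right)} = - 2 \sqrt{\left(-2\right)^{2}} \cdot 8 \cdot 0 = - 2 \sqrt{4} \cdot 8 \cdot 0 = \left(-2\right) 2 \cdot 8 \cdot 0 = \left(-4\right) 8 \cdot 0 = \left(-32\right) 0 = 0$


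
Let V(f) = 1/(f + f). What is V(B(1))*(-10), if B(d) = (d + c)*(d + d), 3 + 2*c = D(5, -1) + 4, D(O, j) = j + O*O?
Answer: -5/27 ≈ -0.18519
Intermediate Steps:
D(O, j) = j + O²
c = 25/2 (c = -3/2 + ((-1 + 5²) + 4)/2 = -3/2 + ((-1 + 25) + 4)/2 = -3/2 + (24 + 4)/2 = -3/2 + (½)*28 = -3/2 + 14 = 25/2 ≈ 12.500)
B(d) = 2*d*(25/2 + d) (B(d) = (d + 25/2)*(d + d) = (25/2 + d)*(2*d) = 2*d*(25/2 + d))
V(f) = 1/(2*f)
V(B(1))*(-10) = (1/(2*((1*(25 + 2*1)))))*(-10) = (1/(2*((1*(25 + 2)))))*(-10) = (1/(2*((1*27))))*(-10) = ((½)/27)*(-10) = ((½)*(1/27))*(-10) = (1/54)*(-10) = -5/27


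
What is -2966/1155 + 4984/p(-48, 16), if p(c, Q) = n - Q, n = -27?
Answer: -5884058/49665 ≈ -118.47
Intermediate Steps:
p(c, Q) = -27 - Q
-2966/1155 + 4984/p(-48, 16) = -2966/1155 + 4984/(-27 - 1*16) = -2966*1/1155 + 4984/(-27 - 16) = -2966/1155 + 4984/(-43) = -2966/1155 + 4984*(-1/43) = -2966/1155 - 4984/43 = -5884058/49665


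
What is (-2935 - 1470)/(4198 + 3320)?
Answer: -4405/7518 ≈ -0.58593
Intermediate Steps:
(-2935 - 1470)/(4198 + 3320) = -4405/7518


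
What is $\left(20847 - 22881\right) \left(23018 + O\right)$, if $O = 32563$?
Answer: $-113051754$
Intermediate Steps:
$\left(20847 - 22881\right) \left(23018 + O\right) = \left(20847 - 22881\right) \left(23018 + 32563\right) = \left(-2034\right) 55581 = -113051754$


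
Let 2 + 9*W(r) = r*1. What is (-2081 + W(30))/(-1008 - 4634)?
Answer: 18701/50778 ≈ 0.36829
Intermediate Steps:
W(r) = -2/9 + r/9 (W(r) = -2/9 + (r*1)/9 = -2/9 + r/9)
(-2081 + W(30))/(-1008 - 4634) = (-2081 + (-2/9 + (⅑)*30))/(-1008 - 4634) = (-2081 + (-2/9 + 10/3))/(-5642) = (-2081 + 28/9)*(-1/5642) = -18701/9*(-1/5642) = 18701/50778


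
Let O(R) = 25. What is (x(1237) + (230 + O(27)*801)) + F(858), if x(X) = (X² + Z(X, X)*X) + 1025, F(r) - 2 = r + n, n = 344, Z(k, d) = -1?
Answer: 1551416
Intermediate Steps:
F(r) = 346 + r (F(r) = 2 + (r + 344) = 2 + (344 + r) = 346 + r)
x(X) = 1025 + X² - X (x(X) = (X² - X) + 1025 = 1025 + X² - X)
(x(1237) + (230 + O(27)*801)) + F(858) = ((1025 + 1237² - 1*1237) + (230 + 25*801)) + (346 + 858) = ((1025 + 1530169 - 1237) + (230 + 20025)) + 1204 = (1529957 + 20255) + 1204 = 1550212 + 1204 = 1551416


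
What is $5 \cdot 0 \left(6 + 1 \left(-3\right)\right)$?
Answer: $0$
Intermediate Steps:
$5 \cdot 0 \left(6 + 1 \left(-3\right)\right) = 0 \left(6 - 3\right) = 0 \cdot 3 = 0$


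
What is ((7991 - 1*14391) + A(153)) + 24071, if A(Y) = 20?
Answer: 17691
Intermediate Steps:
((7991 - 1*14391) + A(153)) + 24071 = ((7991 - 1*14391) + 20) + 24071 = ((7991 - 14391) + 20) + 24071 = (-6400 + 20) + 24071 = -6380 + 24071 = 17691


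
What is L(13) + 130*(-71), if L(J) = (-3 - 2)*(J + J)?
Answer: -9360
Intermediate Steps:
L(J) = -10*J
L(13) + 130*(-71) = -10*13 + 130*(-71) = -130 - 9230 = -9360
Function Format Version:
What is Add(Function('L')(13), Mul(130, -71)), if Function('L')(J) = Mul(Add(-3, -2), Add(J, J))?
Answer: -9360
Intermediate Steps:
Function('L')(J) = Mul(-10, J) (Function('L')(J) = Mul(-5, Mul(2, J)) = Mul(-10, J))
Add(Function('L')(13), Mul(130, -71)) = Add(Mul(-10, 13), Mul(130, -71)) = Add(-130, -9230) = -9360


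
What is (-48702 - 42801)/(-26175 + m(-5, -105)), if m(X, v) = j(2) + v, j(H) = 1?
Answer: 91503/26279 ≈ 3.4820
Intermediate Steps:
m(X, v) = 1 + v
(-48702 - 42801)/(-26175 + m(-5, -105)) = (-48702 - 42801)/(-26175 + (1 - 105)) = -91503/(-26175 - 104) = -91503/(-26279) = -91503*(-1/26279) = 91503/26279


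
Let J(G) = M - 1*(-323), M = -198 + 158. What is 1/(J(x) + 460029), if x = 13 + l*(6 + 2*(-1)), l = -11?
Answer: 1/460312 ≈ 2.1724e-6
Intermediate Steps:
M = -40
x = -31 (x = 13 - 11*(6 + 2*(-1)) = 13 - 11*(6 - 2) = 13 - 11*4 = 13 - 44 = -31)
J(G) = 283 (J(G) = -40 - 1*(-323) = -40 + 323 = 283)
1/(J(x) + 460029) = 1/(283 + 460029) = 1/460312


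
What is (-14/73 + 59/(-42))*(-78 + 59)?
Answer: 93005/3066 ≈ 30.334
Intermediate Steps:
(-14/73 + 59/(-42))*(-78 + 59) = (-14*1/73 + 59*(-1/42))*(-19) = (-14/73 - 59/42)*(-19) = -4895/3066*(-19) = 93005/3066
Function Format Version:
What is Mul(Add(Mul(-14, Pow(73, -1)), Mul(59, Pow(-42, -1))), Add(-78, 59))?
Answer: Rational(93005, 3066) ≈ 30.334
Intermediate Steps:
Mul(Add(Mul(-14, Pow(73, -1)), Mul(59, Pow(-42, -1))), Add(-78, 59)) = Mul(Add(Mul(-14, Rational(1, 73)), Mul(59, Rational(-1, 42))), -19) = Mul(Add(Rational(-14, 73), Rational(-59, 42)), -19) = Mul(Rational(-4895, 3066), -19) = Rational(93005, 3066)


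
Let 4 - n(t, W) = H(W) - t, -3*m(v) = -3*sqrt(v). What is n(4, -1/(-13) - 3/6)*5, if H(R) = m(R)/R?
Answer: 40 + 5*I*sqrt(286)/11 ≈ 40.0 + 7.6871*I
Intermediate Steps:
m(v) = sqrt(v) (m(v) = -(-1)*sqrt(v) = sqrt(v))
H(R) = 1/sqrt(R) (H(R) = sqrt(R)/R = 1/sqrt(R))
n(t, W) = 4 + t - 1/sqrt(W) (n(t, W) = 4 - (1/sqrt(W) - t) = 4 + (t - 1/sqrt(W)) = 4 + t - 1/sqrt(W))
n(4, -1/(-13) - 3/6)*5 = (4 + 4 - 1/sqrt(-1/(-13) - 3/6))*5 = (4 + 4 - 1/sqrt(-1*(-1/13) - 3*1/6))*5 = (4 + 4 - 1/sqrt(1/13 - 1/2))*5 = (4 + 4 - 1/sqrt(-11/26))*5 = (4 + 4 - (-1)*I*sqrt(286)/11)*5 = (4 + 4 + I*sqrt(286)/11)*5 = (8 + I*sqrt(286)/11)*5 = 40 + 5*I*sqrt(286)/11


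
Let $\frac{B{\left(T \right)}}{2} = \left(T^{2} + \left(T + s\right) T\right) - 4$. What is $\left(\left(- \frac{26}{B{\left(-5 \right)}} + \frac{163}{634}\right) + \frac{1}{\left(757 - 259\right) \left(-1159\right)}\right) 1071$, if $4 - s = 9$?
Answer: $\frac{171587429349}{2165105879} \approx 79.251$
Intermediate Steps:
$s = -5$ ($s = 4 - 9 = -5$)
$B{\left(T \right)} = -8 + 2 T^{2} + 2 T \left(-5 + T\right)$ ($B{\left(T \right)} = 2 \left(\left(T^{2} + \left(T - 5\right) T\right) - 4\right) = 2 \left(\left(T^{2} + \left(-5 + T\right) T\right) - 4\right) = 2 \left(\left(T^{2} + T \left(-5 + T\right)\right) - 4\right) = 2 \left(-4 + T^{2} + T \left(-5 + T\right)\right) = -8 + 2 T^{2} + 2 T \left(-5 + T\right)$)
$\left(\left(- \frac{26}{B{\left(-5 \right)}} + \frac{163}{634}\right) + \frac{1}{\left(757 - 259\right) \left(-1159\right)}\right) 1071 = \left(\left(- \frac{26}{-8 - -50 + 4 \left(-5\right)^{2}} + \frac{163}{634}\right) + \frac{1}{\left(757 - 259\right) \left(-1159\right)}\right) 1071 = \left(\left(- \frac{26}{-8 + 50 + 4 \cdot 25} + 163 \cdot \frac{1}{634}\right) + \frac{1}{498} \left(- \frac{1}{1159}\right)\right) 1071 = \left(\left(- \frac{26}{-8 + 50 + 100} + \frac{163}{634}\right) + \frac{1}{498} \left(- \frac{1}{1159}\right)\right) 1071 = \left(\left(- \frac{26}{142} + \frac{163}{634}\right) - \frac{1}{577182}\right) 1071 = \left(\left(\left(-26\right) \frac{1}{142} + \frac{163}{634}\right) - \frac{1}{577182}\right) 1071 = \left(\left(- \frac{13}{71} + \frac{163}{634}\right) - \frac{1}{577182}\right) 1071 = \left(\frac{3331}{45014} - \frac{1}{577182}\right) 1071 = \frac{480637057}{6495317637} \cdot 1071 = \frac{171587429349}{2165105879}$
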